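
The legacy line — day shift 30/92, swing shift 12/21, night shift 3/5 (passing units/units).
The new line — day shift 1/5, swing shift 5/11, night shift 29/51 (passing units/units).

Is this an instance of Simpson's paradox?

Day shift: the legacy line 30/92 = 32.6%, the new line 1/5 = 20.0% → the legacy line
Swing shift: the legacy line 12/21 = 57.1%, the new line 5/11 = 45.5% → the legacy line
Night shift: the legacy line 3/5 = 60.0%, the new line 29/51 = 56.9% → the legacy line
Overall: the legacy line 45/118 = 38.1%, the new line 35/67 = 52.2% → the new line
The legacy line wins each shift group but the new line wins overall — the comparison reverses. The legacy line's units skew toward day shift, which has a lower base rate.

Yes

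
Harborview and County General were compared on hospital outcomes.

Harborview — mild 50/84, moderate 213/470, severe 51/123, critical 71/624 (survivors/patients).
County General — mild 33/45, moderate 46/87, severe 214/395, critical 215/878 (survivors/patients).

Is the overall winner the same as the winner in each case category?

Mild: Harborview 50/84 = 59.5%, County General 33/45 = 73.3% → County General
Moderate: Harborview 213/470 = 45.3%, County General 46/87 = 52.9% → County General
Severe: Harborview 51/123 = 41.5%, County General 214/395 = 54.2% → County General
Critical: Harborview 71/624 = 11.4%, County General 215/878 = 24.5% → County General
Overall: Harborview 385/1301 = 29.6%, County General 508/1405 = 36.2% → County General
County General wins overall and in every case group — no reversal.

Yes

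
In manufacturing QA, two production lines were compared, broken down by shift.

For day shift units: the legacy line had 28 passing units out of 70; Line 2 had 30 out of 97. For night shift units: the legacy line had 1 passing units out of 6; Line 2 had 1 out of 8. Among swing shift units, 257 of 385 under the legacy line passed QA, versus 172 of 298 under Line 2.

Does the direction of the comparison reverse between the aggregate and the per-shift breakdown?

Day shift: the legacy line 28/70 = 40.0%, Line 2 30/97 = 30.9% → the legacy line
Night shift: the legacy line 1/6 = 16.7%, Line 2 1/8 = 12.5% → the legacy line
Swing shift: the legacy line 257/385 = 66.8%, Line 2 172/298 = 57.7% → the legacy line
Overall: the legacy line 286/461 = 62.0%, Line 2 203/403 = 50.4% → the legacy line
The legacy line wins overall and in every shift group — no reversal.

No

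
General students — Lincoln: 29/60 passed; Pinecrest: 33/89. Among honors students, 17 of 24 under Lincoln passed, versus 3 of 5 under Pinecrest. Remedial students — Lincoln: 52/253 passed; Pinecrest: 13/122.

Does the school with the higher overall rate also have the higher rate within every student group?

Yes

General: Lincoln 29/60 = 48.3%, Pinecrest 33/89 = 37.1% → Lincoln
Honors: Lincoln 17/24 = 70.8%, Pinecrest 3/5 = 60.0% → Lincoln
Remedial: Lincoln 52/253 = 20.6%, Pinecrest 13/122 = 10.7% → Lincoln
Overall: Lincoln 98/337 = 29.1%, Pinecrest 49/216 = 22.7% → Lincoln
Lincoln wins overall and in every student group — no reversal.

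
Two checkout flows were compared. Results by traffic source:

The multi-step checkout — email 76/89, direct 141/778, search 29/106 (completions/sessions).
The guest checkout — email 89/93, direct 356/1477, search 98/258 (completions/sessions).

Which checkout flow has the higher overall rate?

Email: the multi-step checkout 76/89 = 85.4%, the guest checkout 89/93 = 95.7% → the guest checkout
Direct: the multi-step checkout 141/778 = 18.1%, the guest checkout 356/1477 = 24.1% → the guest checkout
Search: the multi-step checkout 29/106 = 27.4%, the guest checkout 98/258 = 38.0% → the guest checkout
Overall: the multi-step checkout 246/973 = 25.3%, the guest checkout 543/1828 = 29.7% → the guest checkout

the guest checkout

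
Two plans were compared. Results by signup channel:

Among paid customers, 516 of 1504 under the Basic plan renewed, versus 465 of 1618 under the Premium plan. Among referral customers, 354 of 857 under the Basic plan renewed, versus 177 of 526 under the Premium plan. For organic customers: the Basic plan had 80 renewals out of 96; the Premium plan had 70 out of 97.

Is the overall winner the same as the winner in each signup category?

Yes

Paid: the Basic plan 516/1504 = 34.3%, the Premium plan 465/1618 = 28.7% → the Basic plan
Referral: the Basic plan 354/857 = 41.3%, the Premium plan 177/526 = 33.7% → the Basic plan
Organic: the Basic plan 80/96 = 83.3%, the Premium plan 70/97 = 72.2% → the Basic plan
Overall: the Basic plan 950/2457 = 38.7%, the Premium plan 712/2241 = 31.8% → the Basic plan
The Basic plan wins overall and in every signup group — no reversal.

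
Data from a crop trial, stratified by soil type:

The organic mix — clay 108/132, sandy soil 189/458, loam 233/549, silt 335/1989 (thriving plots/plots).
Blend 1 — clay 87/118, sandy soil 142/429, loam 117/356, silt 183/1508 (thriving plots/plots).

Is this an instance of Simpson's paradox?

No

Clay: the organic mix 108/132 = 81.8%, Blend 1 87/118 = 73.7% → the organic mix
Sandy soil: the organic mix 189/458 = 41.3%, Blend 1 142/429 = 33.1% → the organic mix
Loam: the organic mix 233/549 = 42.4%, Blend 1 117/356 = 32.9% → the organic mix
Silt: the organic mix 335/1989 = 16.8%, Blend 1 183/1508 = 12.1% → the organic mix
Overall: the organic mix 865/3128 = 27.7%, Blend 1 529/2411 = 21.9% → the organic mix
The organic mix wins overall and in every soil group — no reversal.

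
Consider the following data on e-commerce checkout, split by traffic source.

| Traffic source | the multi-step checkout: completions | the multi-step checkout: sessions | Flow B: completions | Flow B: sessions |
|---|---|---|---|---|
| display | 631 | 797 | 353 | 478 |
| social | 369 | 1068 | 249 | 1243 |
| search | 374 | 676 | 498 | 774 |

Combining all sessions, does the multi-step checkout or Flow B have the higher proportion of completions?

Display: the multi-step checkout 631/797 = 79.2%, Flow B 353/478 = 73.8% → the multi-step checkout
Social: the multi-step checkout 369/1068 = 34.6%, Flow B 249/1243 = 20.0% → the multi-step checkout
Search: the multi-step checkout 374/676 = 55.3%, Flow B 498/774 = 64.3% → Flow B
Overall: the multi-step checkout 1374/2541 = 54.1%, Flow B 1100/2495 = 44.1% → the multi-step checkout
(Neither sweeps every traffic group, but the multi-step checkout has the higher pooled rate.)

the multi-step checkout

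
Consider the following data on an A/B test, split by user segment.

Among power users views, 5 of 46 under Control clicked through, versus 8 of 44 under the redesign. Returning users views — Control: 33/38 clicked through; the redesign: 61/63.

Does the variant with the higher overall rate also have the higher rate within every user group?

Power users: Control 5/46 = 10.9%, the redesign 8/44 = 18.2% → the redesign
Returning users: Control 33/38 = 86.8%, the redesign 61/63 = 96.8% → the redesign
Overall: Control 38/84 = 45.2%, the redesign 69/107 = 64.5% → the redesign
The redesign wins overall and in every user group — no reversal.

Yes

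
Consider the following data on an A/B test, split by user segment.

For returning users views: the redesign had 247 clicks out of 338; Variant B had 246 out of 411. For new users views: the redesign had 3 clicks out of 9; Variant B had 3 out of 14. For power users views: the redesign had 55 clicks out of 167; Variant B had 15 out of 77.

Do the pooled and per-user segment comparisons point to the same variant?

Yes

Returning users: the redesign 247/338 = 73.1%, Variant B 246/411 = 59.9% → the redesign
New users: the redesign 3/9 = 33.3%, Variant B 3/14 = 21.4% → the redesign
Power users: the redesign 55/167 = 32.9%, Variant B 15/77 = 19.5% → the redesign
Overall: the redesign 305/514 = 59.3%, Variant B 264/502 = 52.6% → the redesign
The redesign wins overall and in every user group — no reversal.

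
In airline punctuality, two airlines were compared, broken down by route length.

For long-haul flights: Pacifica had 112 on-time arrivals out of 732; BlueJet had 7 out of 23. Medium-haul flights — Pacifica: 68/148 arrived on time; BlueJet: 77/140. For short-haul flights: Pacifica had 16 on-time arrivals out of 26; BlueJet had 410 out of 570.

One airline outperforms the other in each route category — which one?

Long-haul: Pacifica 112/732 = 15.3%, BlueJet 7/23 = 30.4% → BlueJet
Medium-haul: Pacifica 68/148 = 45.9%, BlueJet 77/140 = 55.0% → BlueJet
Short-haul: Pacifica 16/26 = 61.5%, BlueJet 410/570 = 71.9% → BlueJet
BlueJet has the higher rate in all 3 groups.

BlueJet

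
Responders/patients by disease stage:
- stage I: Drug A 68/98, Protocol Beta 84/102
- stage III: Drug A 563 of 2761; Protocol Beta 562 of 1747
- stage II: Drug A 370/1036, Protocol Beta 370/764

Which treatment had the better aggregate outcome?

Protocol Beta

Stage I: Drug A 68/98 = 69.4%, Protocol Beta 84/102 = 82.4% → Protocol Beta
Stage III: Drug A 563/2761 = 20.4%, Protocol Beta 562/1747 = 32.2% → Protocol Beta
Stage II: Drug A 370/1036 = 35.7%, Protocol Beta 370/764 = 48.4% → Protocol Beta
Overall: Drug A 1001/3895 = 25.7%, Protocol Beta 1016/2613 = 38.9% → Protocol Beta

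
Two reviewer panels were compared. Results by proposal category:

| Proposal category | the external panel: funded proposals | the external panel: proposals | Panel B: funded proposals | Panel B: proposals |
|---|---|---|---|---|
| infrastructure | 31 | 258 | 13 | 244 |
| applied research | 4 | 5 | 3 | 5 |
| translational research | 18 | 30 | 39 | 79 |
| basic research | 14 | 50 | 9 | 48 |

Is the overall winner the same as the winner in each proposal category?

Yes

Infrastructure: the external panel 31/258 = 12.0%, Panel B 13/244 = 5.3% → the external panel
Applied research: the external panel 4/5 = 80.0%, Panel B 3/5 = 60.0% → the external panel
Translational research: the external panel 18/30 = 60.0%, Panel B 39/79 = 49.4% → the external panel
Basic research: the external panel 14/50 = 28.0%, Panel B 9/48 = 18.8% → the external panel
Overall: the external panel 67/343 = 19.5%, Panel B 64/376 = 17.0% → the external panel
The external panel wins overall and in every proposal group — no reversal.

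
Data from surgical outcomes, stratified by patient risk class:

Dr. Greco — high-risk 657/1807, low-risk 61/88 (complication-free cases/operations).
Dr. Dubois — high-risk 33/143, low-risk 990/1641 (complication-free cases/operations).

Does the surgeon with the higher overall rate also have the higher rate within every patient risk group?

No

High-risk: Dr. Greco 657/1807 = 36.4%, Dr. Dubois 33/143 = 23.1% → Dr. Greco
Low-risk: Dr. Greco 61/88 = 69.3%, Dr. Dubois 990/1641 = 60.3% → Dr. Greco
Overall: Dr. Greco 718/1895 = 37.9%, Dr. Dubois 1023/1784 = 57.3% → Dr. Dubois
Dr. Greco wins each patient risk group but Dr. Dubois wins overall — the comparison reverses. Dr. Greco's operations skew toward high-risk, which has a lower base rate.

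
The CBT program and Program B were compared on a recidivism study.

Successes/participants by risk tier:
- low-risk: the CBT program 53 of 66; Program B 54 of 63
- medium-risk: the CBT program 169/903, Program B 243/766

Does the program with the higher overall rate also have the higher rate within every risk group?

Yes

Low-risk: the CBT program 53/66 = 80.3%, Program B 54/63 = 85.7% → Program B
Medium-risk: the CBT program 169/903 = 18.7%, Program B 243/766 = 31.7% → Program B
Overall: the CBT program 222/969 = 22.9%, Program B 297/829 = 35.8% → Program B
Program B wins overall and in every risk group — no reversal.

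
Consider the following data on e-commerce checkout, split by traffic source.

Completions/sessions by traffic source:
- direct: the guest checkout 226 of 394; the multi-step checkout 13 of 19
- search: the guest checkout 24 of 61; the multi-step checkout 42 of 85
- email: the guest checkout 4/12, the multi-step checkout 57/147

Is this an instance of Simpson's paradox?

Yes

Direct: the guest checkout 226/394 = 57.4%, the multi-step checkout 13/19 = 68.4% → the multi-step checkout
Search: the guest checkout 24/61 = 39.3%, the multi-step checkout 42/85 = 49.4% → the multi-step checkout
Email: the guest checkout 4/12 = 33.3%, the multi-step checkout 57/147 = 38.8% → the multi-step checkout
Overall: the guest checkout 254/467 = 54.4%, the multi-step checkout 112/251 = 44.6% → the guest checkout
The multi-step checkout wins each traffic group but the guest checkout wins overall — the comparison reverses. The multi-step checkout's sessions skew toward email, which has a lower base rate.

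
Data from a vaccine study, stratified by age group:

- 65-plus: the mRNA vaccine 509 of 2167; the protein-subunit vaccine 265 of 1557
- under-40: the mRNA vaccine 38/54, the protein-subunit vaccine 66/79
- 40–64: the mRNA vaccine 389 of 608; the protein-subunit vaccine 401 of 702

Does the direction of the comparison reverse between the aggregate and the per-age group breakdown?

65-plus: the mRNA vaccine 509/2167 = 23.5%, the protein-subunit vaccine 265/1557 = 17.0% → the mRNA vaccine
Under-40: the mRNA vaccine 38/54 = 70.4%, the protein-subunit vaccine 66/79 = 83.5% → the protein-subunit vaccine
40–64: the mRNA vaccine 389/608 = 64.0%, the protein-subunit vaccine 401/702 = 57.1% → the mRNA vaccine
Overall: the mRNA vaccine 936/2829 = 33.1%, the protein-subunit vaccine 732/2338 = 31.3% → the mRNA vaccine
Neither sweeps: the mRNA vaccine wins 2 of 3 groups, the protein-subunit vaccine wins 1. The mRNA vaccine wins overall but not every group — no Simpson reversal.

No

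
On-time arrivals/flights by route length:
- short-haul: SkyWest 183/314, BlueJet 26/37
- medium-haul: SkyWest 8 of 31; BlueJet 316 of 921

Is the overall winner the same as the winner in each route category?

Short-haul: SkyWest 183/314 = 58.3%, BlueJet 26/37 = 70.3% → BlueJet
Medium-haul: SkyWest 8/31 = 25.8%, BlueJet 316/921 = 34.3% → BlueJet
Overall: SkyWest 191/345 = 55.4%, BlueJet 342/958 = 35.7% → SkyWest
BlueJet wins each route group but SkyWest wins overall — the comparison reverses. BlueJet's flights skew toward medium-haul, which has a lower base rate.

No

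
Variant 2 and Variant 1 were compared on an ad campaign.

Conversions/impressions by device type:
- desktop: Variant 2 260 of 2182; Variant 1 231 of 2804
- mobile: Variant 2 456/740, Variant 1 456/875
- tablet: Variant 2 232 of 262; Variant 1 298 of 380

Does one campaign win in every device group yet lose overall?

Desktop: Variant 2 260/2182 = 11.9%, Variant 1 231/2804 = 8.2% → Variant 2
Mobile: Variant 2 456/740 = 61.6%, Variant 1 456/875 = 52.1% → Variant 2
Tablet: Variant 2 232/262 = 88.5%, Variant 1 298/380 = 78.4% → Variant 2
Overall: Variant 2 948/3184 = 29.8%, Variant 1 985/4059 = 24.3% → Variant 2
Variant 2 wins overall and in every device group — no reversal.

No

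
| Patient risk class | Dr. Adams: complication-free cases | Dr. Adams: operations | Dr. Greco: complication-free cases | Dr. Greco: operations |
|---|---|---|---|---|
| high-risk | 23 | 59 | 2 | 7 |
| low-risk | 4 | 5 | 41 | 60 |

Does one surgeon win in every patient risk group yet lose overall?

High-risk: Dr. Adams 23/59 = 39.0%, Dr. Greco 2/7 = 28.6% → Dr. Adams
Low-risk: Dr. Adams 4/5 = 80.0%, Dr. Greco 41/60 = 68.3% → Dr. Adams
Overall: Dr. Adams 27/64 = 42.2%, Dr. Greco 43/67 = 64.2% → Dr. Greco
Dr. Adams wins each patient risk group but Dr. Greco wins overall — the comparison reverses. Dr. Adams's operations skew toward high-risk, which has a lower base rate.

Yes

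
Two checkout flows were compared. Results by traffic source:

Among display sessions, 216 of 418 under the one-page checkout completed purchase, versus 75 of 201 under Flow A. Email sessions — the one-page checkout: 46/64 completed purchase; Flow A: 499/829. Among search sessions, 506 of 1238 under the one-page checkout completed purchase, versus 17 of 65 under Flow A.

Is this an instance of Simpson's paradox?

Yes

Display: the one-page checkout 216/418 = 51.7%, Flow A 75/201 = 37.3% → the one-page checkout
Email: the one-page checkout 46/64 = 71.9%, Flow A 499/829 = 60.2% → the one-page checkout
Search: the one-page checkout 506/1238 = 40.9%, Flow A 17/65 = 26.2% → the one-page checkout
Overall: the one-page checkout 768/1720 = 44.7%, Flow A 591/1095 = 54.0% → Flow A
The one-page checkout wins each traffic group but Flow A wins overall — the comparison reverses. The one-page checkout's sessions skew toward search, which has a lower base rate.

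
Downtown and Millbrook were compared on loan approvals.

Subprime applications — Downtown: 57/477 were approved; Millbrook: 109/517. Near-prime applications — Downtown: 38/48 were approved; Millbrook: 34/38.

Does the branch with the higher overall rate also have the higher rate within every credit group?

Yes

Subprime: Downtown 57/477 = 11.9%, Millbrook 109/517 = 21.1% → Millbrook
Near-prime: Downtown 38/48 = 79.2%, Millbrook 34/38 = 89.5% → Millbrook
Overall: Downtown 95/525 = 18.1%, Millbrook 143/555 = 25.8% → Millbrook
Millbrook wins overall and in every credit group — no reversal.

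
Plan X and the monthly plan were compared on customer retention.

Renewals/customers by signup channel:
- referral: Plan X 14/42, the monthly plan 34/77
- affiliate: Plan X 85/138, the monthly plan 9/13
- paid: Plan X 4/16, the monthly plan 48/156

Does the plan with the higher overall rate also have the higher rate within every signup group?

Referral: Plan X 14/42 = 33.3%, the monthly plan 34/77 = 44.2% → the monthly plan
Affiliate: Plan X 85/138 = 61.6%, the monthly plan 9/13 = 69.2% → the monthly plan
Paid: Plan X 4/16 = 25.0%, the monthly plan 48/156 = 30.8% → the monthly plan
Overall: Plan X 103/196 = 52.6%, the monthly plan 91/246 = 37.0% → Plan X
The monthly plan wins each signup group but Plan X wins overall — the comparison reverses. The monthly plan's customers skew toward paid, which has a lower base rate.

No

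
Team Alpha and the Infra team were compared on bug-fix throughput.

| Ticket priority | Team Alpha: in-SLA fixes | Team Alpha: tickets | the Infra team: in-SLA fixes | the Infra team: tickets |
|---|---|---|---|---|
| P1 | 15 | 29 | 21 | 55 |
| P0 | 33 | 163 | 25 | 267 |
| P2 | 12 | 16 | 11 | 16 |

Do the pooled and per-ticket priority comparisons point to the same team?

Yes

P1: Team Alpha 15/29 = 51.7%, the Infra team 21/55 = 38.2% → Team Alpha
P0: Team Alpha 33/163 = 20.2%, the Infra team 25/267 = 9.4% → Team Alpha
P2: Team Alpha 12/16 = 75.0%, the Infra team 11/16 = 68.8% → Team Alpha
Overall: Team Alpha 60/208 = 28.8%, the Infra team 57/338 = 16.9% → Team Alpha
Team Alpha wins overall and in every ticket group — no reversal.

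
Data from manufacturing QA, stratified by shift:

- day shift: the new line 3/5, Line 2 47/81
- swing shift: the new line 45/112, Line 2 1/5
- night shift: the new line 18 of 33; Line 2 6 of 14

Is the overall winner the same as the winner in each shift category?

No

Day shift: the new line 3/5 = 60.0%, Line 2 47/81 = 58.0% → the new line
Swing shift: the new line 45/112 = 40.2%, Line 2 1/5 = 20.0% → the new line
Night shift: the new line 18/33 = 54.5%, Line 2 6/14 = 42.9% → the new line
Overall: the new line 66/150 = 44.0%, Line 2 54/100 = 54.0% → Line 2
The new line wins each shift group but Line 2 wins overall — the comparison reverses. The new line's units skew toward swing shift, which has a lower base rate.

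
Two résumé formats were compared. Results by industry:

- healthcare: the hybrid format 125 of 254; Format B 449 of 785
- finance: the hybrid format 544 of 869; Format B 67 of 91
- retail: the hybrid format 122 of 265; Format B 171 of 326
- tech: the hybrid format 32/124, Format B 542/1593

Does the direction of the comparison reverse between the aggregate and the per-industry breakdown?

Healthcare: the hybrid format 125/254 = 49.2%, Format B 449/785 = 57.2% → Format B
Finance: the hybrid format 544/869 = 62.6%, Format B 67/91 = 73.6% → Format B
Retail: the hybrid format 122/265 = 46.0%, Format B 171/326 = 52.5% → Format B
Tech: the hybrid format 32/124 = 25.8%, Format B 542/1593 = 34.0% → Format B
Overall: the hybrid format 823/1512 = 54.4%, Format B 1229/2795 = 44.0% → the hybrid format
Format B wins each industry group but the hybrid format wins overall — the comparison reverses. Format B's applications skew toward tech, which has a lower base rate.

Yes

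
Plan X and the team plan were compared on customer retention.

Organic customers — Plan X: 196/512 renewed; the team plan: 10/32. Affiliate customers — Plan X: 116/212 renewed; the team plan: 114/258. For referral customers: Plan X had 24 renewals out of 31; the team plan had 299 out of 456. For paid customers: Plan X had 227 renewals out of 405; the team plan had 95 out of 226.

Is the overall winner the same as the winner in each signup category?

Organic: Plan X 196/512 = 38.3%, the team plan 10/32 = 31.2% → Plan X
Affiliate: Plan X 116/212 = 54.7%, the team plan 114/258 = 44.2% → Plan X
Referral: Plan X 24/31 = 77.4%, the team plan 299/456 = 65.6% → Plan X
Paid: Plan X 227/405 = 56.0%, the team plan 95/226 = 42.0% → Plan X
Overall: Plan X 563/1160 = 48.5%, the team plan 518/972 = 53.3% → the team plan
Plan X wins each signup group but the team plan wins overall — the comparison reverses. Plan X's customers skew toward organic, which has a lower base rate.

No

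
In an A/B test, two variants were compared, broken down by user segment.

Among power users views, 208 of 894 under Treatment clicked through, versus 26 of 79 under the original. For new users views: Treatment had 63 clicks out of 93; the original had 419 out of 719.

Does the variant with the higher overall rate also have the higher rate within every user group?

Power users: Treatment 208/894 = 23.3%, the original 26/79 = 32.9% → the original
New users: Treatment 63/93 = 67.7%, the original 419/719 = 58.3% → Treatment
Overall: Treatment 271/987 = 27.5%, the original 445/798 = 55.8% → the original
Neither sweeps: Treatment wins 1 of 2 groups, the original wins 1. The original wins overall but not every group — no Simpson reversal.

No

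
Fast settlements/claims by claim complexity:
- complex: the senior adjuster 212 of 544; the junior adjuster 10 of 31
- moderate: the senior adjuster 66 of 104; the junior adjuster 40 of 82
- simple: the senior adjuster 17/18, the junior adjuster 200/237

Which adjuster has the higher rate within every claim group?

the senior adjuster

Complex: the senior adjuster 212/544 = 39.0%, the junior adjuster 10/31 = 32.3% → the senior adjuster
Moderate: the senior adjuster 66/104 = 63.5%, the junior adjuster 40/82 = 48.8% → the senior adjuster
Simple: the senior adjuster 17/18 = 94.4%, the junior adjuster 200/237 = 84.4% → the senior adjuster
The senior adjuster has the higher rate in all 3 groups.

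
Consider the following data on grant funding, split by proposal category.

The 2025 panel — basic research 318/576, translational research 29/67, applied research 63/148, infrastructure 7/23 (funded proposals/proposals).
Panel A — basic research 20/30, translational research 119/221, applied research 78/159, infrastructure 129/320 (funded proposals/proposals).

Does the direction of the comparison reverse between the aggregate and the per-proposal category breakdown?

Yes

Basic research: the 2025 panel 318/576 = 55.2%, Panel A 20/30 = 66.7% → Panel A
Translational research: the 2025 panel 29/67 = 43.3%, Panel A 119/221 = 53.8% → Panel A
Applied research: the 2025 panel 63/148 = 42.6%, Panel A 78/159 = 49.1% → Panel A
Infrastructure: the 2025 panel 7/23 = 30.4%, Panel A 129/320 = 40.3% → Panel A
Overall: the 2025 panel 417/814 = 51.2%, Panel A 346/730 = 47.4% → the 2025 panel
Panel A wins each proposal group but the 2025 panel wins overall — the comparison reverses. Panel A's proposals skew toward infrastructure, which has a lower base rate.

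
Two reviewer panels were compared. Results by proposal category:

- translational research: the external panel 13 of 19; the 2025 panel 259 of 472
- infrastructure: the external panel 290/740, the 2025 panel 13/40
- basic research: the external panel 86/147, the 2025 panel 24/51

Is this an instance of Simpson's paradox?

Yes

Translational research: the external panel 13/19 = 68.4%, the 2025 panel 259/472 = 54.9% → the external panel
Infrastructure: the external panel 290/740 = 39.2%, the 2025 panel 13/40 = 32.5% → the external panel
Basic research: the external panel 86/147 = 58.5%, the 2025 panel 24/51 = 47.1% → the external panel
Overall: the external panel 389/906 = 42.9%, the 2025 panel 296/563 = 52.6% → the 2025 panel
The external panel wins each proposal group but the 2025 panel wins overall — the comparison reverses. The external panel's proposals skew toward infrastructure, which has a lower base rate.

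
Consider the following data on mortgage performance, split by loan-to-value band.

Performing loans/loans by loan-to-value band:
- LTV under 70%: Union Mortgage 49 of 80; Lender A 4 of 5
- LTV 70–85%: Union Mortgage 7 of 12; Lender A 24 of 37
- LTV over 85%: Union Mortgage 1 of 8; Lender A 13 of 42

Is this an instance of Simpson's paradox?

Yes

LTV under 70%: Union Mortgage 49/80 = 61.2%, Lender A 4/5 = 80.0% → Lender A
LTV 70–85%: Union Mortgage 7/12 = 58.3%, Lender A 24/37 = 64.9% → Lender A
LTV over 85%: Union Mortgage 1/8 = 12.5%, Lender A 13/42 = 31.0% → Lender A
Overall: Union Mortgage 57/100 = 57.0%, Lender A 41/84 = 48.8% → Union Mortgage
Lender A wins each loan-to-value group but Union Mortgage wins overall — the comparison reverses. Lender A's loans skew toward LTV over 85%, which has a lower base rate.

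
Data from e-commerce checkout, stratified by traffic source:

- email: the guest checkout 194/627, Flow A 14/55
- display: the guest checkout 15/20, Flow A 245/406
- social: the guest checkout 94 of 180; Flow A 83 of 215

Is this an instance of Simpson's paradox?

Yes

Email: the guest checkout 194/627 = 30.9%, Flow A 14/55 = 25.5% → the guest checkout
Display: the guest checkout 15/20 = 75.0%, Flow A 245/406 = 60.3% → the guest checkout
Social: the guest checkout 94/180 = 52.2%, Flow A 83/215 = 38.6% → the guest checkout
Overall: the guest checkout 303/827 = 36.6%, Flow A 342/676 = 50.6% → Flow A
The guest checkout wins each traffic group but Flow A wins overall — the comparison reverses. The guest checkout's sessions skew toward email, which has a lower base rate.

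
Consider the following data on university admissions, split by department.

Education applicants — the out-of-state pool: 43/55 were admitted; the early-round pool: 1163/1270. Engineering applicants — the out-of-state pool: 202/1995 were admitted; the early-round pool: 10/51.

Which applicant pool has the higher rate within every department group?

the early-round pool

Education: the out-of-state pool 43/55 = 78.2%, the early-round pool 1163/1270 = 91.6% → the early-round pool
Engineering: the out-of-state pool 202/1995 = 10.1%, the early-round pool 10/51 = 19.6% → the early-round pool
The early-round pool has the higher rate in both groups.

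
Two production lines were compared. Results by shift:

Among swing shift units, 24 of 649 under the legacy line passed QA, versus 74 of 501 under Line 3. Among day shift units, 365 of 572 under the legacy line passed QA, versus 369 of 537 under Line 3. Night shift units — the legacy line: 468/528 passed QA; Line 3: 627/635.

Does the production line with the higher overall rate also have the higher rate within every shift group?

Yes

Swing shift: the legacy line 24/649 = 3.7%, Line 3 74/501 = 14.8% → Line 3
Day shift: the legacy line 365/572 = 63.8%, Line 3 369/537 = 68.7% → Line 3
Night shift: the legacy line 468/528 = 88.6%, Line 3 627/635 = 98.7% → Line 3
Overall: the legacy line 857/1749 = 49.0%, Line 3 1070/1673 = 64.0% → Line 3
Line 3 wins overall and in every shift group — no reversal.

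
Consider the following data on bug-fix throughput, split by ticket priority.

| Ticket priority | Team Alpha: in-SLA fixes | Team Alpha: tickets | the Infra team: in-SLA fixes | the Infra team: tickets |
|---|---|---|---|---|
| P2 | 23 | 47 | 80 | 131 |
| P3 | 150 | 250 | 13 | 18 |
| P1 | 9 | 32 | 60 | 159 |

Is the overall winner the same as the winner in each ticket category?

No

P2: Team Alpha 23/47 = 48.9%, the Infra team 80/131 = 61.1% → the Infra team
P3: Team Alpha 150/250 = 60.0%, the Infra team 13/18 = 72.2% → the Infra team
P1: Team Alpha 9/32 = 28.1%, the Infra team 60/159 = 37.7% → the Infra team
Overall: Team Alpha 182/329 = 55.3%, the Infra team 153/308 = 49.7% → Team Alpha
The Infra team wins each ticket group but Team Alpha wins overall — the comparison reverses. The Infra team's tickets skew toward P1, which has a lower base rate.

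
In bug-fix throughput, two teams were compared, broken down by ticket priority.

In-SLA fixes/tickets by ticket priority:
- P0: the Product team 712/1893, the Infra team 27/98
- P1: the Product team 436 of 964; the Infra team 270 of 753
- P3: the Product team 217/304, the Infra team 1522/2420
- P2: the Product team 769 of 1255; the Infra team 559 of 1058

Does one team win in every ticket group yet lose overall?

Yes

P0: the Product team 712/1893 = 37.6%, the Infra team 27/98 = 27.6% → the Product team
P1: the Product team 436/964 = 45.2%, the Infra team 270/753 = 35.9% → the Product team
P3: the Product team 217/304 = 71.4%, the Infra team 1522/2420 = 62.9% → the Product team
P2: the Product team 769/1255 = 61.3%, the Infra team 559/1058 = 52.8% → the Product team
Overall: the Product team 2134/4416 = 48.3%, the Infra team 2378/4329 = 54.9% → the Infra team
The Product team wins each ticket group but the Infra team wins overall — the comparison reverses. The Product team's tickets skew toward P0, which has a lower base rate.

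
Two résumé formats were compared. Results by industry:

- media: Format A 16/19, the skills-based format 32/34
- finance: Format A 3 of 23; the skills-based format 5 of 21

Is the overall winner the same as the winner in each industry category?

Media: Format A 16/19 = 84.2%, the skills-based format 32/34 = 94.1% → the skills-based format
Finance: Format A 3/23 = 13.0%, the skills-based format 5/21 = 23.8% → the skills-based format
Overall: Format A 19/42 = 45.2%, the skills-based format 37/55 = 67.3% → the skills-based format
The skills-based format wins overall and in every industry group — no reversal.

Yes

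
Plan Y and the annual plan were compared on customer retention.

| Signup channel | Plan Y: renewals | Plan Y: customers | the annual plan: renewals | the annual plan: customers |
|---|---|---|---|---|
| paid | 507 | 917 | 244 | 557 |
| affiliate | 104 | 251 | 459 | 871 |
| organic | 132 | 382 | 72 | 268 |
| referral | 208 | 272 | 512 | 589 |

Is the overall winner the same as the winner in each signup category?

No

Paid: Plan Y 507/917 = 55.3%, the annual plan 244/557 = 43.8% → Plan Y
Affiliate: Plan Y 104/251 = 41.4%, the annual plan 459/871 = 52.7% → the annual plan
Organic: Plan Y 132/382 = 34.6%, the annual plan 72/268 = 26.9% → Plan Y
Referral: Plan Y 208/272 = 76.5%, the annual plan 512/589 = 86.9% → the annual plan
Overall: Plan Y 951/1822 = 52.2%, the annual plan 1287/2285 = 56.3% → the annual plan
Neither sweeps: Plan Y wins 2 of 4 groups, the annual plan wins 2. The annual plan wins overall but not every group — no Simpson reversal.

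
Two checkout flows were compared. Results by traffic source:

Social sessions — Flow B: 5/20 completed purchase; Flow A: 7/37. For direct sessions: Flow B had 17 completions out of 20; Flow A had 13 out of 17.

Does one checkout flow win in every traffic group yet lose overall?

No

Social: Flow B 5/20 = 25.0%, Flow A 7/37 = 18.9% → Flow B
Direct: Flow B 17/20 = 85.0%, Flow A 13/17 = 76.5% → Flow B
Overall: Flow B 22/40 = 55.0%, Flow A 20/54 = 37.0% → Flow B
Flow B wins overall and in every traffic group — no reversal.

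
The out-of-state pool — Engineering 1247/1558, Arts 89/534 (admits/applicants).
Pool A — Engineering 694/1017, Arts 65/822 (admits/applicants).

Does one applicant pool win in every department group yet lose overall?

Engineering: the out-of-state pool 1247/1558 = 80.0%, Pool A 694/1017 = 68.2% → the out-of-state pool
Arts: the out-of-state pool 89/534 = 16.7%, Pool A 65/822 = 7.9% → the out-of-state pool
Overall: the out-of-state pool 1336/2092 = 63.9%, Pool A 759/1839 = 41.3% → the out-of-state pool
The out-of-state pool wins overall and in every department group — no reversal.

No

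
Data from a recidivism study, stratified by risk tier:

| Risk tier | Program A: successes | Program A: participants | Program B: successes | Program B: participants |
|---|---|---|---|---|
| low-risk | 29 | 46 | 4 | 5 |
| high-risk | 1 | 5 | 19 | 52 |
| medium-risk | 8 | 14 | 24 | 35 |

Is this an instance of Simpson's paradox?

Yes

Low-risk: Program A 29/46 = 63.0%, Program B 4/5 = 80.0% → Program B
High-risk: Program A 1/5 = 20.0%, Program B 19/52 = 36.5% → Program B
Medium-risk: Program A 8/14 = 57.1%, Program B 24/35 = 68.6% → Program B
Overall: Program A 38/65 = 58.5%, Program B 47/92 = 51.1% → Program A
Program B wins each risk group but Program A wins overall — the comparison reverses. Program B's participants skew toward high-risk, which has a lower base rate.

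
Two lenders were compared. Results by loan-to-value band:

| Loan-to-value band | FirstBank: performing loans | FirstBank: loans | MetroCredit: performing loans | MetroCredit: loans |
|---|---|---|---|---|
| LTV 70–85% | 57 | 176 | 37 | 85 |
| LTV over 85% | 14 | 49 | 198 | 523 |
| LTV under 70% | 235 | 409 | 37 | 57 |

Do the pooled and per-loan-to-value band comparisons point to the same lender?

No

LTV 70–85%: FirstBank 57/176 = 32.4%, MetroCredit 37/85 = 43.5% → MetroCredit
LTV over 85%: FirstBank 14/49 = 28.6%, MetroCredit 198/523 = 37.9% → MetroCredit
LTV under 70%: FirstBank 235/409 = 57.5%, MetroCredit 37/57 = 64.9% → MetroCredit
Overall: FirstBank 306/634 = 48.3%, MetroCredit 272/665 = 40.9% → FirstBank
MetroCredit wins each loan-to-value group but FirstBank wins overall — the comparison reverses. MetroCredit's loans skew toward LTV over 85%, which has a lower base rate.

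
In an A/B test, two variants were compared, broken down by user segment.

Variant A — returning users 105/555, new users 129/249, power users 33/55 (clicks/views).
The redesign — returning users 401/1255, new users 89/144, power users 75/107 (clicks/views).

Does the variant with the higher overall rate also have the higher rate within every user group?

Yes

Returning users: Variant A 105/555 = 18.9%, the redesign 401/1255 = 32.0% → the redesign
New users: Variant A 129/249 = 51.8%, the redesign 89/144 = 61.8% → the redesign
Power users: Variant A 33/55 = 60.0%, the redesign 75/107 = 70.1% → the redesign
Overall: Variant A 267/859 = 31.1%, the redesign 565/1506 = 37.5% → the redesign
The redesign wins overall and in every user group — no reversal.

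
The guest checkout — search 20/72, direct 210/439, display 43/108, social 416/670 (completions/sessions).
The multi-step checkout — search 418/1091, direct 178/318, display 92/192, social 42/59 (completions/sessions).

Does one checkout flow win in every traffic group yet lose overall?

Yes

Search: the guest checkout 20/72 = 27.8%, the multi-step checkout 418/1091 = 38.3% → the multi-step checkout
Direct: the guest checkout 210/439 = 47.8%, the multi-step checkout 178/318 = 56.0% → the multi-step checkout
Display: the guest checkout 43/108 = 39.8%, the multi-step checkout 92/192 = 47.9% → the multi-step checkout
Social: the guest checkout 416/670 = 62.1%, the multi-step checkout 42/59 = 71.2% → the multi-step checkout
Overall: the guest checkout 689/1289 = 53.5%, the multi-step checkout 730/1660 = 44.0% → the guest checkout
The multi-step checkout wins each traffic group but the guest checkout wins overall — the comparison reverses. The multi-step checkout's sessions skew toward search, which has a lower base rate.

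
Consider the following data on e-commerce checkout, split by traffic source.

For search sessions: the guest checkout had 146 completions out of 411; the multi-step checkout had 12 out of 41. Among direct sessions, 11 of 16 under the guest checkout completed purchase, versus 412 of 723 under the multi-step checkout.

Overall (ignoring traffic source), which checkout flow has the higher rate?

Search: the guest checkout 146/411 = 35.5%, the multi-step checkout 12/41 = 29.3% → the guest checkout
Direct: the guest checkout 11/16 = 68.8%, the multi-step checkout 412/723 = 57.0% → the guest checkout
Overall: the guest checkout 157/427 = 36.8%, the multi-step checkout 424/764 = 55.5% → the multi-step checkout
(The guest checkout wins every traffic group but the multi-step checkout wins overall — the guest checkout's sessions skew toward the low-rate search group.)

the multi-step checkout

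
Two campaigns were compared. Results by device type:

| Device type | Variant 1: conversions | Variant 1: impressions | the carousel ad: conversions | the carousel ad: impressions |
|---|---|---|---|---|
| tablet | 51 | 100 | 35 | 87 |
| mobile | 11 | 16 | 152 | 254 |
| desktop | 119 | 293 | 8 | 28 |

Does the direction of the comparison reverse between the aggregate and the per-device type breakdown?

Yes

Tablet: Variant 1 51/100 = 51.0%, the carousel ad 35/87 = 40.2% → Variant 1
Mobile: Variant 1 11/16 = 68.8%, the carousel ad 152/254 = 59.8% → Variant 1
Desktop: Variant 1 119/293 = 40.6%, the carousel ad 8/28 = 28.6% → Variant 1
Overall: Variant 1 181/409 = 44.3%, the carousel ad 195/369 = 52.8% → the carousel ad
Variant 1 wins each device group but the carousel ad wins overall — the comparison reverses. Variant 1's impressions skew toward desktop, which has a lower base rate.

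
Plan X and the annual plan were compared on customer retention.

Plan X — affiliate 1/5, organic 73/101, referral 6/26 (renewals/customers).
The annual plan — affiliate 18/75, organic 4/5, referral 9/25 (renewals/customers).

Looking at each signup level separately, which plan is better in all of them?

Affiliate: Plan X 1/5 = 20.0%, the annual plan 18/75 = 24.0% → the annual plan
Organic: Plan X 73/101 = 72.3%, the annual plan 4/5 = 80.0% → the annual plan
Referral: Plan X 6/26 = 23.1%, the annual plan 9/25 = 36.0% → the annual plan
The annual plan has the higher rate in all 3 groups.

the annual plan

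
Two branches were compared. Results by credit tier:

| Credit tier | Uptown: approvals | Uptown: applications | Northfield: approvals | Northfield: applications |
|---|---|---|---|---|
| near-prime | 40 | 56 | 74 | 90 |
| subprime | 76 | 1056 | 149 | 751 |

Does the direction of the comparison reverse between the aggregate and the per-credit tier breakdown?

No

Near-prime: Uptown 40/56 = 71.4%, Northfield 74/90 = 82.2% → Northfield
Subprime: Uptown 76/1056 = 7.2%, Northfield 149/751 = 19.8% → Northfield
Overall: Uptown 116/1112 = 10.4%, Northfield 223/841 = 26.5% → Northfield
Northfield wins overall and in every credit group — no reversal.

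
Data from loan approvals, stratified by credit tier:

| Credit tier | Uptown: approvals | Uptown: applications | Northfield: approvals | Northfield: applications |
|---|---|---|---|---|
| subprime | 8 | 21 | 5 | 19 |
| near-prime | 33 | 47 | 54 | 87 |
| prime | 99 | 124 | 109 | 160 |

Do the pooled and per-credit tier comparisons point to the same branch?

Yes

Subprime: Uptown 8/21 = 38.1%, Northfield 5/19 = 26.3% → Uptown
Near-prime: Uptown 33/47 = 70.2%, Northfield 54/87 = 62.1% → Uptown
Prime: Uptown 99/124 = 79.8%, Northfield 109/160 = 68.1% → Uptown
Overall: Uptown 140/192 = 72.9%, Northfield 168/266 = 63.2% → Uptown
Uptown wins overall and in every credit group — no reversal.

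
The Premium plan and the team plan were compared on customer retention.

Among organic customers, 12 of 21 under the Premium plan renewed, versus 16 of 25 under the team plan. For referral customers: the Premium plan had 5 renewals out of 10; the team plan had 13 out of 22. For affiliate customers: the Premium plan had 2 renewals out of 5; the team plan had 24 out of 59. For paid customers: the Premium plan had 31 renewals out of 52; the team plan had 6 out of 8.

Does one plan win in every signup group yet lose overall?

Yes

Organic: the Premium plan 12/21 = 57.1%, the team plan 16/25 = 64.0% → the team plan
Referral: the Premium plan 5/10 = 50.0%, the team plan 13/22 = 59.1% → the team plan
Affiliate: the Premium plan 2/5 = 40.0%, the team plan 24/59 = 40.7% → the team plan
Paid: the Premium plan 31/52 = 59.6%, the team plan 6/8 = 75.0% → the team plan
Overall: the Premium plan 50/88 = 56.8%, the team plan 59/114 = 51.8% → the Premium plan
The team plan wins each signup group but the Premium plan wins overall — the comparison reverses. The team plan's customers skew toward affiliate, which has a lower base rate.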